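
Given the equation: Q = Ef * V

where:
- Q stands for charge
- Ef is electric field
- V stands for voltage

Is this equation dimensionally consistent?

No

Q (charge) has dimensions [I T].
Ef (electric field) has dimensions [I^-1 L M T^-3].
V (voltage) has dimensions [I^-1 L^2 M T^-3].

Left side: [I T]
Right side: [I^-2 L^3 M^2 T^-6]

The two sides have different dimensions, so the equation is NOT dimensionally consistent.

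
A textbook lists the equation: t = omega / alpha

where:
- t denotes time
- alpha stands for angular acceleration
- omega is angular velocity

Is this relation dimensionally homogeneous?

Yes

t (time) has dimensions [T].
alpha (angular acceleration) has dimensions [T^-2].
omega (angular velocity) has dimensions [T^-1].

Left side: [T]
Right side: [T]

Both sides have the same dimensions, so the equation is dimensionally consistent.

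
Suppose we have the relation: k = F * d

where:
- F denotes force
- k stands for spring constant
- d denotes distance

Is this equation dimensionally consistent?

No

F (force) has dimensions [L M T^-2].
k (spring constant) has dimensions [M T^-2].
d (distance) has dimensions [L].

Left side: [M T^-2]
Right side: [L^2 M T^-2]

The two sides have different dimensions, so the equation is NOT dimensionally consistent.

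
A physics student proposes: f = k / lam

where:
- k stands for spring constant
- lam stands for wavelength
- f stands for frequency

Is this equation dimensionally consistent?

No

k (spring constant) has dimensions [M T^-2].
lam (wavelength) has dimensions [L].
f (frequency) has dimensions [T^-1].

Left side: [T^-1]
Right side: [L^-1 M T^-2]

The two sides have different dimensions, so the equation is NOT dimensionally consistent.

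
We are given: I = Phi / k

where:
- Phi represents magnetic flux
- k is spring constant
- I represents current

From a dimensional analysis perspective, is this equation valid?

No

Phi (magnetic flux) has dimensions [I^-1 L^2 M T^-2].
k (spring constant) has dimensions [M T^-2].
I (current) has dimensions [I].

Left side: [I]
Right side: [I^-1 L^2]

The two sides have different dimensions, so the equation is NOT dimensionally consistent.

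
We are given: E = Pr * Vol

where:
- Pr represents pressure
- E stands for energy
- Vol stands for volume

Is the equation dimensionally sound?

Yes

Pr (pressure) has dimensions [L^-1 M T^-2].
E (energy) has dimensions [L^2 M T^-2].
Vol (volume) has dimensions [L^3].

Left side: [L^2 M T^-2]
Right side: [L^2 M T^-2]

Both sides have the same dimensions, so the equation is dimensionally consistent.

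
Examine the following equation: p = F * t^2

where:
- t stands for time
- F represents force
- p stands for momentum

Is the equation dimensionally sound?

No

t (time) has dimensions [T].
F (force) has dimensions [L M T^-2].
p (momentum) has dimensions [L M T^-1].

Left side: [L M T^-1]
Right side: [L M]

The two sides have different dimensions, so the equation is NOT dimensionally consistent.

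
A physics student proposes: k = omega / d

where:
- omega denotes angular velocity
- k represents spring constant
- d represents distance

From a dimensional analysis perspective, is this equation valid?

No

omega (angular velocity) has dimensions [T^-1].
k (spring constant) has dimensions [M T^-2].
d (distance) has dimensions [L].

Left side: [M T^-2]
Right side: [L^-1 T^-1]

The two sides have different dimensions, so the equation is NOT dimensionally consistent.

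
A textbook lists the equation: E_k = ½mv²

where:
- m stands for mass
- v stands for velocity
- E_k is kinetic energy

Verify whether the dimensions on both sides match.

Yes

m (mass) has dimensions [M].
v (velocity) has dimensions [L T^-1].
E_k (kinetic energy) has dimensions [L^2 M T^-2].

Left side: [L^2 M T^-2]
Right side: [L^2 M T^-2]

Both sides have the same dimensions, so the equation is dimensionally consistent.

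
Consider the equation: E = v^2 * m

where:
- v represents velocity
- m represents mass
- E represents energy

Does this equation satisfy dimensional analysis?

Yes

v (velocity) has dimensions [L T^-1].
m (mass) has dimensions [M].
E (energy) has dimensions [L^2 M T^-2].

Left side: [L^2 M T^-2]
Right side: [L^2 M T^-2]

Both sides have the same dimensions, so the equation is dimensionally consistent.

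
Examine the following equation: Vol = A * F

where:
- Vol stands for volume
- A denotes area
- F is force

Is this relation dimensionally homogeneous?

No

Vol (volume) has dimensions [L^3].
A (area) has dimensions [L^2].
F (force) has dimensions [L M T^-2].

Left side: [L^3]
Right side: [L^3 M T^-2]

The two sides have different dimensions, so the equation is NOT dimensionally consistent.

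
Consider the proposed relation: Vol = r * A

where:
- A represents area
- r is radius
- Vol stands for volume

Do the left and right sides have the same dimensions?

Yes

A (area) has dimensions [L^2].
r (radius) has dimensions [L].
Vol (volume) has dimensions [L^3].

Left side: [L^3]
Right side: [L^3]

Both sides have the same dimensions, so the equation is dimensionally consistent.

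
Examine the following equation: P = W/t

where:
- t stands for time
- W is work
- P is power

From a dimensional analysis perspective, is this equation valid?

Yes

t (time) has dimensions [T].
W (work) has dimensions [L^2 M T^-2].
P (power) has dimensions [L^2 M T^-3].

Left side: [L^2 M T^-3]
Right side: [L^2 M T^-3]

Both sides have the same dimensions, so the equation is dimensionally consistent.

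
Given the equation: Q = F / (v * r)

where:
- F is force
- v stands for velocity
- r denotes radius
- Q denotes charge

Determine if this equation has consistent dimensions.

No

F (force) has dimensions [L M T^-2].
v (velocity) has dimensions [L T^-1].
r (radius) has dimensions [L].
Q (charge) has dimensions [I T].

Left side: [I T]
Right side: [L^-1 M T^-1]

The two sides have different dimensions, so the equation is NOT dimensionally consistent.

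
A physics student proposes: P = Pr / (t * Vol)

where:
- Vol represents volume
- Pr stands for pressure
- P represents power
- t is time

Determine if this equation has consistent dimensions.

No

Vol (volume) has dimensions [L^3].
Pr (pressure) has dimensions [L^-1 M T^-2].
P (power) has dimensions [L^2 M T^-3].
t (time) has dimensions [T].

Left side: [L^2 M T^-3]
Right side: [L^-4 M T^-3]

The two sides have different dimensions, so the equation is NOT dimensionally consistent.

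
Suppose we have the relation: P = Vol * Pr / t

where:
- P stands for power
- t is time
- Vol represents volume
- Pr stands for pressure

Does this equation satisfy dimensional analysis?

Yes

P (power) has dimensions [L^2 M T^-3].
t (time) has dimensions [T].
Vol (volume) has dimensions [L^3].
Pr (pressure) has dimensions [L^-1 M T^-2].

Left side: [L^2 M T^-3]
Right side: [L^2 M T^-3]

Both sides have the same dimensions, so the equation is dimensionally consistent.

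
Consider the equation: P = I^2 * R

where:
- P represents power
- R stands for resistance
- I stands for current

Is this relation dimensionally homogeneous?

Yes

P (power) has dimensions [L^2 M T^-3].
R (resistance) has dimensions [I^-2 L^2 M T^-3].
I (current) has dimensions [I].

Left side: [L^2 M T^-3]
Right side: [L^2 M T^-3]

Both sides have the same dimensions, so the equation is dimensionally consistent.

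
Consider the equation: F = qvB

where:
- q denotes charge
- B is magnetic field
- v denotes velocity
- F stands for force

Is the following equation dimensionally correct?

Yes

q (charge) has dimensions [I T].
B (magnetic field) has dimensions [I^-1 M T^-2].
v (velocity) has dimensions [L T^-1].
F (force) has dimensions [L M T^-2].

Left side: [L M T^-2]
Right side: [L M T^-2]

Both sides have the same dimensions, so the equation is dimensionally consistent.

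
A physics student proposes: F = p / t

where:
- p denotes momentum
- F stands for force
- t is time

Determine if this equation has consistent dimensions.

Yes

p (momentum) has dimensions [L M T^-1].
F (force) has dimensions [L M T^-2].
t (time) has dimensions [T].

Left side: [L M T^-2]
Right side: [L M T^-2]

Both sides have the same dimensions, so the equation is dimensionally consistent.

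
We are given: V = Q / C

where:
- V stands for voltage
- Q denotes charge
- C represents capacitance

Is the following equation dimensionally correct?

Yes

V (voltage) has dimensions [I^-1 L^2 M T^-3].
Q (charge) has dimensions [I T].
C (capacitance) has dimensions [I^2 L^-2 M^-1 T^4].

Left side: [I^-1 L^2 M T^-3]
Right side: [I^-1 L^2 M T^-3]

Both sides have the same dimensions, so the equation is dimensionally consistent.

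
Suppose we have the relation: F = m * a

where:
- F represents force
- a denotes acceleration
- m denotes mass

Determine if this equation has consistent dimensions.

Yes

F (force) has dimensions [L M T^-2].
a (acceleration) has dimensions [L T^-2].
m (mass) has dimensions [M].

Left side: [L M T^-2]
Right side: [L M T^-2]

Both sides have the same dimensions, so the equation is dimensionally consistent.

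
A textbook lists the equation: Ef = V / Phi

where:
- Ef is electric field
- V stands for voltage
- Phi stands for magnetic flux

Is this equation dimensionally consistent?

No

Ef (electric field) has dimensions [I^-1 L M T^-3].
V (voltage) has dimensions [I^-1 L^2 M T^-3].
Phi (magnetic flux) has dimensions [I^-1 L^2 M T^-2].

Left side: [I^-1 L M T^-3]
Right side: [T^-1]

The two sides have different dimensions, so the equation is NOT dimensionally consistent.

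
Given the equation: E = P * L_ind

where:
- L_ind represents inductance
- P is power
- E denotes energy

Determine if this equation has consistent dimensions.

No

L_ind (inductance) has dimensions [I^-2 L^2 M T^-2].
P (power) has dimensions [L^2 M T^-3].
E (energy) has dimensions [L^2 M T^-2].

Left side: [L^2 M T^-2]
Right side: [I^-2 L^4 M^2 T^-5]

The two sides have different dimensions, so the equation is NOT dimensionally consistent.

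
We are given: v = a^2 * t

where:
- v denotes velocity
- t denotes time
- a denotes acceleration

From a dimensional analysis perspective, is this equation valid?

No

v (velocity) has dimensions [L T^-1].
t (time) has dimensions [T].
a (acceleration) has dimensions [L T^-2].

Left side: [L T^-1]
Right side: [L^2 T^-3]

The two sides have different dimensions, so the equation is NOT dimensionally consistent.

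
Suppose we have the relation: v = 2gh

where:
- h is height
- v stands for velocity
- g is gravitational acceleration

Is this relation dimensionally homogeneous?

No

h (height) has dimensions [L].
v (velocity) has dimensions [L T^-1].
g (gravitational acceleration) has dimensions [L T^-2].

Left side: [L T^-1]
Right side: [L^2 T^-2]

The two sides have different dimensions, so the equation is NOT dimensionally consistent.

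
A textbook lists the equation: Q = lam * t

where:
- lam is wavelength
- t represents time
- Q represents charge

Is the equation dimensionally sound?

No

lam (wavelength) has dimensions [L].
t (time) has dimensions [T].
Q (charge) has dimensions [I T].

Left side: [I T]
Right side: [L T]

The two sides have different dimensions, so the equation is NOT dimensionally consistent.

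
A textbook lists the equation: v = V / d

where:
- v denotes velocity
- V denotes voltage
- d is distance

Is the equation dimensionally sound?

No

v (velocity) has dimensions [L T^-1].
V (voltage) has dimensions [I^-1 L^2 M T^-3].
d (distance) has dimensions [L].

Left side: [L T^-1]
Right side: [I^-1 L M T^-3]

The two sides have different dimensions, so the equation is NOT dimensionally consistent.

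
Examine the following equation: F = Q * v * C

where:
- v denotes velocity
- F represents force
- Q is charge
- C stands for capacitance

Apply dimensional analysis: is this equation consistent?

No

v (velocity) has dimensions [L T^-1].
F (force) has dimensions [L M T^-2].
Q (charge) has dimensions [I T].
C (capacitance) has dimensions [I^2 L^-2 M^-1 T^4].

Left side: [L M T^-2]
Right side: [I^3 L^-1 M^-1 T^4]

The two sides have different dimensions, so the equation is NOT dimensionally consistent.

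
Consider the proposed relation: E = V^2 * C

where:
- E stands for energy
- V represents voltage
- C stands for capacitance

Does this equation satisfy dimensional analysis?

Yes

E (energy) has dimensions [L^2 M T^-2].
V (voltage) has dimensions [I^-1 L^2 M T^-3].
C (capacitance) has dimensions [I^2 L^-2 M^-1 T^4].

Left side: [L^2 M T^-2]
Right side: [L^2 M T^-2]

Both sides have the same dimensions, so the equation is dimensionally consistent.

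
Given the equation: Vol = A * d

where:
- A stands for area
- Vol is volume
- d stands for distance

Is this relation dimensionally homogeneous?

Yes

A (area) has dimensions [L^2].
Vol (volume) has dimensions [L^3].
d (distance) has dimensions [L].

Left side: [L^3]
Right side: [L^3]

Both sides have the same dimensions, so the equation is dimensionally consistent.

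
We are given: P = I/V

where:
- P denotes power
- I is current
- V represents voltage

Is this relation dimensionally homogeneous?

No

P (power) has dimensions [L^2 M T^-3].
I (current) has dimensions [I].
V (voltage) has dimensions [I^-1 L^2 M T^-3].

Left side: [L^2 M T^-3]
Right side: [I^2 L^-2 M^-1 T^3]

The two sides have different dimensions, so the equation is NOT dimensionally consistent.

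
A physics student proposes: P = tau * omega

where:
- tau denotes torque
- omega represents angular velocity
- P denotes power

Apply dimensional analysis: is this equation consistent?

Yes

tau (torque) has dimensions [L^2 M T^-2].
omega (angular velocity) has dimensions [T^-1].
P (power) has dimensions [L^2 M T^-3].

Left side: [L^2 M T^-3]
Right side: [L^2 M T^-3]

Both sides have the same dimensions, so the equation is dimensionally consistent.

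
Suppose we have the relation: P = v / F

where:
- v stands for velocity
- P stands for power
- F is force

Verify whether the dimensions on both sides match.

No

v (velocity) has dimensions [L T^-1].
P (power) has dimensions [L^2 M T^-3].
F (force) has dimensions [L M T^-2].

Left side: [L^2 M T^-3]
Right side: [M^-1 T]

The two sides have different dimensions, so the equation is NOT dimensionally consistent.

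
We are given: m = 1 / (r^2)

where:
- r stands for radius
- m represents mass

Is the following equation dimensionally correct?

No

r (radius) has dimensions [L].
m (mass) has dimensions [M].

Left side: [M]
Right side: [L^-2]

The two sides have different dimensions, so the equation is NOT dimensionally consistent.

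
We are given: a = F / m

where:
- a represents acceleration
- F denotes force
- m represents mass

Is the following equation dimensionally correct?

Yes

a (acceleration) has dimensions [L T^-2].
F (force) has dimensions [L M T^-2].
m (mass) has dimensions [M].

Left side: [L T^-2]
Right side: [L T^-2]

Both sides have the same dimensions, so the equation is dimensionally consistent.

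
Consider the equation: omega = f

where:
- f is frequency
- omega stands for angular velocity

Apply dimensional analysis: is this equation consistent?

Yes

f (frequency) has dimensions [T^-1].
omega (angular velocity) has dimensions [T^-1].

Left side: [T^-1]
Right side: [T^-1]

Both sides have the same dimensions, so the equation is dimensionally consistent.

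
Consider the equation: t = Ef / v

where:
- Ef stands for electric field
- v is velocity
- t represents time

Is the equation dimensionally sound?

No

Ef (electric field) has dimensions [I^-1 L M T^-3].
v (velocity) has dimensions [L T^-1].
t (time) has dimensions [T].

Left side: [T]
Right side: [I^-1 M T^-2]

The two sides have different dimensions, so the equation is NOT dimensionally consistent.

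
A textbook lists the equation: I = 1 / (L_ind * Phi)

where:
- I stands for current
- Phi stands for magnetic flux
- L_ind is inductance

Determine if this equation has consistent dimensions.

No

I (current) has dimensions [I].
Phi (magnetic flux) has dimensions [I^-1 L^2 M T^-2].
L_ind (inductance) has dimensions [I^-2 L^2 M T^-2].

Left side: [I]
Right side: [I^3 L^-4 M^-2 T^4]

The two sides have different dimensions, so the equation is NOT dimensionally consistent.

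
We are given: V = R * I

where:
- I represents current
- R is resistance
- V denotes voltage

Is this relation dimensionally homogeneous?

Yes

I (current) has dimensions [I].
R (resistance) has dimensions [I^-2 L^2 M T^-3].
V (voltage) has dimensions [I^-1 L^2 M T^-3].

Left side: [I^-1 L^2 M T^-3]
Right side: [I^-1 L^2 M T^-3]

Both sides have the same dimensions, so the equation is dimensionally consistent.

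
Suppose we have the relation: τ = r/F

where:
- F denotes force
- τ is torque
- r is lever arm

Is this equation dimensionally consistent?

No

F (force) has dimensions [L M T^-2].
τ (torque) has dimensions [L^2 M T^-2].
r (lever arm) has dimensions [L].

Left side: [L^2 M T^-2]
Right side: [M^-1 T^2]

The two sides have different dimensions, so the equation is NOT dimensionally consistent.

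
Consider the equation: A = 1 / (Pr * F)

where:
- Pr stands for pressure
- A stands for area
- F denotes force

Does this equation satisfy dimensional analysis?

No

Pr (pressure) has dimensions [L^-1 M T^-2].
A (area) has dimensions [L^2].
F (force) has dimensions [L M T^-2].

Left side: [L^2]
Right side: [M^-2 T^4]

The two sides have different dimensions, so the equation is NOT dimensionally consistent.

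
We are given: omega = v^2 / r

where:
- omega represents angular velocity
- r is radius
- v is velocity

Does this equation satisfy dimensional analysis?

No

omega (angular velocity) has dimensions [T^-1].
r (radius) has dimensions [L].
v (velocity) has dimensions [L T^-1].

Left side: [T^-1]
Right side: [L T^-2]

The two sides have different dimensions, so the equation is NOT dimensionally consistent.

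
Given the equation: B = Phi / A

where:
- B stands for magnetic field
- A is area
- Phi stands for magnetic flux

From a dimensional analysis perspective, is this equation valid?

Yes

B (magnetic field) has dimensions [I^-1 M T^-2].
A (area) has dimensions [L^2].
Phi (magnetic flux) has dimensions [I^-1 L^2 M T^-2].

Left side: [I^-1 M T^-2]
Right side: [I^-1 M T^-2]

Both sides have the same dimensions, so the equation is dimensionally consistent.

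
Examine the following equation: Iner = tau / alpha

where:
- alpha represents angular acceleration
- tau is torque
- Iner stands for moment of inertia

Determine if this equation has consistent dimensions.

Yes

alpha (angular acceleration) has dimensions [T^-2].
tau (torque) has dimensions [L^2 M T^-2].
Iner (moment of inertia) has dimensions [L^2 M].

Left side: [L^2 M]
Right side: [L^2 M]

Both sides have the same dimensions, so the equation is dimensionally consistent.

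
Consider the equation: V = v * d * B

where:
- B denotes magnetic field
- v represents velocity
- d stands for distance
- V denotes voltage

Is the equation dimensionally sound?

Yes

B (magnetic field) has dimensions [I^-1 M T^-2].
v (velocity) has dimensions [L T^-1].
d (distance) has dimensions [L].
V (voltage) has dimensions [I^-1 L^2 M T^-3].

Left side: [I^-1 L^2 M T^-3]
Right side: [I^-1 L^2 M T^-3]

Both sides have the same dimensions, so the equation is dimensionally consistent.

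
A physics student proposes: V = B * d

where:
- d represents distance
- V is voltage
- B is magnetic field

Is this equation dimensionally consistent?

No

d (distance) has dimensions [L].
V (voltage) has dimensions [I^-1 L^2 M T^-3].
B (magnetic field) has dimensions [I^-1 M T^-2].

Left side: [I^-1 L^2 M T^-3]
Right side: [I^-1 L M T^-2]

The two sides have different dimensions, so the equation is NOT dimensionally consistent.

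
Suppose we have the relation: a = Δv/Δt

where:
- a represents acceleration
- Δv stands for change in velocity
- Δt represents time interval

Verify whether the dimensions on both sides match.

Yes

a (acceleration) has dimensions [L T^-2].
Δv (change in velocity) has dimensions [L T^-1].
Δt (time interval) has dimensions [T].

Left side: [L T^-2]
Right side: [L T^-2]

Both sides have the same dimensions, so the equation is dimensionally consistent.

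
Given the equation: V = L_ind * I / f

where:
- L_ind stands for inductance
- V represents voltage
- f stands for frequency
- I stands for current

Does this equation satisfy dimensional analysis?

No

L_ind (inductance) has dimensions [I^-2 L^2 M T^-2].
V (voltage) has dimensions [I^-1 L^2 M T^-3].
f (frequency) has dimensions [T^-1].
I (current) has dimensions [I].

Left side: [I^-1 L^2 M T^-3]
Right side: [I^-1 L^2 M T^-1]

The two sides have different dimensions, so the equation is NOT dimensionally consistent.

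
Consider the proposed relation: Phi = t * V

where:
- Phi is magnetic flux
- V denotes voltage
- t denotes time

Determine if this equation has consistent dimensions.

Yes

Phi (magnetic flux) has dimensions [I^-1 L^2 M T^-2].
V (voltage) has dimensions [I^-1 L^2 M T^-3].
t (time) has dimensions [T].

Left side: [I^-1 L^2 M T^-2]
Right side: [I^-1 L^2 M T^-2]

Both sides have the same dimensions, so the equation is dimensionally consistent.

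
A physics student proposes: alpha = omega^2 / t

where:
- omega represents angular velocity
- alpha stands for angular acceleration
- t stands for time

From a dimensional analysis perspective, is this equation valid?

No

omega (angular velocity) has dimensions [T^-1].
alpha (angular acceleration) has dimensions [T^-2].
t (time) has dimensions [T].

Left side: [T^-2]
Right side: [T^-3]

The two sides have different dimensions, so the equation is NOT dimensionally consistent.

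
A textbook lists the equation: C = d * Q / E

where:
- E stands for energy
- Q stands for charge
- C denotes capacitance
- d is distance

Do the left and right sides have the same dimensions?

No

E (energy) has dimensions [L^2 M T^-2].
Q (charge) has dimensions [I T].
C (capacitance) has dimensions [I^2 L^-2 M^-1 T^4].
d (distance) has dimensions [L].

Left side: [I^2 L^-2 M^-1 T^4]
Right side: [I L^-1 M^-1 T^3]

The two sides have different dimensions, so the equation is NOT dimensionally consistent.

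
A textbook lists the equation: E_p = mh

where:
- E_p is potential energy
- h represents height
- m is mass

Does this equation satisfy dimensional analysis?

No

E_p (potential energy) has dimensions [L^2 M T^-2].
h (height) has dimensions [L].
m (mass) has dimensions [M].

Left side: [L^2 M T^-2]
Right side: [L M]

The two sides have different dimensions, so the equation is NOT dimensionally consistent.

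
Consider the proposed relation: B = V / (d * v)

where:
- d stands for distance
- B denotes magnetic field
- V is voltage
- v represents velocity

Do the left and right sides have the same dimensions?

Yes

d (distance) has dimensions [L].
B (magnetic field) has dimensions [I^-1 M T^-2].
V (voltage) has dimensions [I^-1 L^2 M T^-3].
v (velocity) has dimensions [L T^-1].

Left side: [I^-1 M T^-2]
Right side: [I^-1 M T^-2]

Both sides have the same dimensions, so the equation is dimensionally consistent.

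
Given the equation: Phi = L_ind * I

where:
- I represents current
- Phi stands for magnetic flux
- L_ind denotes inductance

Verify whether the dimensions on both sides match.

Yes

I (current) has dimensions [I].
Phi (magnetic flux) has dimensions [I^-1 L^2 M T^-2].
L_ind (inductance) has dimensions [I^-2 L^2 M T^-2].

Left side: [I^-1 L^2 M T^-2]
Right side: [I^-1 L^2 M T^-2]

Both sides have the same dimensions, so the equation is dimensionally consistent.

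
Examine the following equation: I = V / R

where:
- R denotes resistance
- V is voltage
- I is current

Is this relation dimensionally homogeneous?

Yes

R (resistance) has dimensions [I^-2 L^2 M T^-3].
V (voltage) has dimensions [I^-1 L^2 M T^-3].
I (current) has dimensions [I].

Left side: [I]
Right side: [I]

Both sides have the same dimensions, so the equation is dimensionally consistent.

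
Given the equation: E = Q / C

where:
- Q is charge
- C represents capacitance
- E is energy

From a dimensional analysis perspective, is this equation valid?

No

Q (charge) has dimensions [I T].
C (capacitance) has dimensions [I^2 L^-2 M^-1 T^4].
E (energy) has dimensions [L^2 M T^-2].

Left side: [L^2 M T^-2]
Right side: [I^-1 L^2 M T^-3]

The two sides have different dimensions, so the equation is NOT dimensionally consistent.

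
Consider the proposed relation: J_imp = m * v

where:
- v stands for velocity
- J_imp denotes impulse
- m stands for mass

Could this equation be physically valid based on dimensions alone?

Yes

v (velocity) has dimensions [L T^-1].
J_imp (impulse) has dimensions [L M T^-1].
m (mass) has dimensions [M].

Left side: [L M T^-1]
Right side: [L M T^-1]

Both sides have the same dimensions, so the equation is dimensionally consistent.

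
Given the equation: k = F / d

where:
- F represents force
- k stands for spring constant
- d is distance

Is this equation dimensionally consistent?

Yes

F (force) has dimensions [L M T^-2].
k (spring constant) has dimensions [M T^-2].
d (distance) has dimensions [L].

Left side: [M T^-2]
Right side: [M T^-2]

Both sides have the same dimensions, so the equation is dimensionally consistent.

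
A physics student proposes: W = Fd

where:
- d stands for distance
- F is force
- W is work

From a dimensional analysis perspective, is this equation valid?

Yes

d (distance) has dimensions [L].
F (force) has dimensions [L M T^-2].
W (work) has dimensions [L^2 M T^-2].

Left side: [L^2 M T^-2]
Right side: [L^2 M T^-2]

Both sides have the same dimensions, so the equation is dimensionally consistent.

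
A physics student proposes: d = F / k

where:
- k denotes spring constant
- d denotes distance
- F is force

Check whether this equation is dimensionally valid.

Yes

k (spring constant) has dimensions [M T^-2].
d (distance) has dimensions [L].
F (force) has dimensions [L M T^-2].

Left side: [L]
Right side: [L]

Both sides have the same dimensions, so the equation is dimensionally consistent.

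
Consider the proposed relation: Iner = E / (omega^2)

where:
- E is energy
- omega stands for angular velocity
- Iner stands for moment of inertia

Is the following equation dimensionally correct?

Yes

E (energy) has dimensions [L^2 M T^-2].
omega (angular velocity) has dimensions [T^-1].
Iner (moment of inertia) has dimensions [L^2 M].

Left side: [L^2 M]
Right side: [L^2 M]

Both sides have the same dimensions, so the equation is dimensionally consistent.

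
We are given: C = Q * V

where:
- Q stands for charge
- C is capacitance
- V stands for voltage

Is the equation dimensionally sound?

No

Q (charge) has dimensions [I T].
C (capacitance) has dimensions [I^2 L^-2 M^-1 T^4].
V (voltage) has dimensions [I^-1 L^2 M T^-3].

Left side: [I^2 L^-2 M^-1 T^4]
Right side: [L^2 M T^-2]

The two sides have different dimensions, so the equation is NOT dimensionally consistent.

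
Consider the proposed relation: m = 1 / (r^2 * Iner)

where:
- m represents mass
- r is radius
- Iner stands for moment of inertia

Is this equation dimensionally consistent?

No

m (mass) has dimensions [M].
r (radius) has dimensions [L].
Iner (moment of inertia) has dimensions [L^2 M].

Left side: [M]
Right side: [L^-4 M^-1]

The two sides have different dimensions, so the equation is NOT dimensionally consistent.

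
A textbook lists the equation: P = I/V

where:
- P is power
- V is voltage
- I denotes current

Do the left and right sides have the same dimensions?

No

P (power) has dimensions [L^2 M T^-3].
V (voltage) has dimensions [I^-1 L^2 M T^-3].
I (current) has dimensions [I].

Left side: [L^2 M T^-3]
Right side: [I^2 L^-2 M^-1 T^3]

The two sides have different dimensions, so the equation is NOT dimensionally consistent.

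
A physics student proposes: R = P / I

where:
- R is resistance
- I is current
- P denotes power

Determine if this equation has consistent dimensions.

No

R (resistance) has dimensions [I^-2 L^2 M T^-3].
I (current) has dimensions [I].
P (power) has dimensions [L^2 M T^-3].

Left side: [I^-2 L^2 M T^-3]
Right side: [I^-1 L^2 M T^-3]

The two sides have different dimensions, so the equation is NOT dimensionally consistent.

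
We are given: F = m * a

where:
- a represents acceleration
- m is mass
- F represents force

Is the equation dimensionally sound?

Yes

a (acceleration) has dimensions [L T^-2].
m (mass) has dimensions [M].
F (force) has dimensions [L M T^-2].

Left side: [L M T^-2]
Right side: [L M T^-2]

Both sides have the same dimensions, so the equation is dimensionally consistent.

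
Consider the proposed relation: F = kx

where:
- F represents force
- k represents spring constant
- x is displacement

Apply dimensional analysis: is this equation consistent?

Yes

F (force) has dimensions [L M T^-2].
k (spring constant) has dimensions [M T^-2].
x (displacement) has dimensions [L].

Left side: [L M T^-2]
Right side: [L M T^-2]

Both sides have the same dimensions, so the equation is dimensionally consistent.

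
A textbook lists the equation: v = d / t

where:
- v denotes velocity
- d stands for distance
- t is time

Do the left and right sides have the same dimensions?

Yes

v (velocity) has dimensions [L T^-1].
d (distance) has dimensions [L].
t (time) has dimensions [T].

Left side: [L T^-1]
Right side: [L T^-1]

Both sides have the same dimensions, so the equation is dimensionally consistent.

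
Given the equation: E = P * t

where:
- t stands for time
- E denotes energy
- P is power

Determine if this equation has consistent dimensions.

Yes

t (time) has dimensions [T].
E (energy) has dimensions [L^2 M T^-2].
P (power) has dimensions [L^2 M T^-3].

Left side: [L^2 M T^-2]
Right side: [L^2 M T^-2]

Both sides have the same dimensions, so the equation is dimensionally consistent.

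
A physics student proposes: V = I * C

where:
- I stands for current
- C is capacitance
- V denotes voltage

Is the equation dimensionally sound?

No

I (current) has dimensions [I].
C (capacitance) has dimensions [I^2 L^-2 M^-1 T^4].
V (voltage) has dimensions [I^-1 L^2 M T^-3].

Left side: [I^-1 L^2 M T^-3]
Right side: [I^3 L^-2 M^-1 T^4]

The two sides have different dimensions, so the equation is NOT dimensionally consistent.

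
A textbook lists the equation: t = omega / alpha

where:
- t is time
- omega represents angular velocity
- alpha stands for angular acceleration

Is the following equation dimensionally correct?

Yes

t (time) has dimensions [T].
omega (angular velocity) has dimensions [T^-1].
alpha (angular acceleration) has dimensions [T^-2].

Left side: [T]
Right side: [T]

Both sides have the same dimensions, so the equation is dimensionally consistent.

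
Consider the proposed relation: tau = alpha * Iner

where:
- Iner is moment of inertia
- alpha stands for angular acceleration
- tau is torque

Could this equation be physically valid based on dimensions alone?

Yes

Iner (moment of inertia) has dimensions [L^2 M].
alpha (angular acceleration) has dimensions [T^-2].
tau (torque) has dimensions [L^2 M T^-2].

Left side: [L^2 M T^-2]
Right side: [L^2 M T^-2]

Both sides have the same dimensions, so the equation is dimensionally consistent.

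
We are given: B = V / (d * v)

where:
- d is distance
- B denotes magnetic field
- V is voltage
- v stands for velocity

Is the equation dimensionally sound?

Yes

d (distance) has dimensions [L].
B (magnetic field) has dimensions [I^-1 M T^-2].
V (voltage) has dimensions [I^-1 L^2 M T^-3].
v (velocity) has dimensions [L T^-1].

Left side: [I^-1 M T^-2]
Right side: [I^-1 M T^-2]

Both sides have the same dimensions, so the equation is dimensionally consistent.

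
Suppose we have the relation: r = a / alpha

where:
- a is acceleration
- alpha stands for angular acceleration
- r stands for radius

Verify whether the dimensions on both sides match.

Yes

a (acceleration) has dimensions [L T^-2].
alpha (angular acceleration) has dimensions [T^-2].
r (radius) has dimensions [L].

Left side: [L]
Right side: [L]

Both sides have the same dimensions, so the equation is dimensionally consistent.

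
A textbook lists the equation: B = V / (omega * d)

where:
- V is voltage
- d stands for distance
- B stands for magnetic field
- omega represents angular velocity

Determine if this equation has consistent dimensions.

No

V (voltage) has dimensions [I^-1 L^2 M T^-3].
d (distance) has dimensions [L].
B (magnetic field) has dimensions [I^-1 M T^-2].
omega (angular velocity) has dimensions [T^-1].

Left side: [I^-1 M T^-2]
Right side: [I^-1 L M T^-2]

The two sides have different dimensions, so the equation is NOT dimensionally consistent.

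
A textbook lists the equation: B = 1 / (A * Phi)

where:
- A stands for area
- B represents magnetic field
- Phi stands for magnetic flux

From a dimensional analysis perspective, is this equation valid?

No

A (area) has dimensions [L^2].
B (magnetic field) has dimensions [I^-1 M T^-2].
Phi (magnetic flux) has dimensions [I^-1 L^2 M T^-2].

Left side: [I^-1 M T^-2]
Right side: [I L^-4 M^-1 T^2]

The two sides have different dimensions, so the equation is NOT dimensionally consistent.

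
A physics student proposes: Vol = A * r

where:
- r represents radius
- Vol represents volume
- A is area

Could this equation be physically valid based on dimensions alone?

Yes

r (radius) has dimensions [L].
Vol (volume) has dimensions [L^3].
A (area) has dimensions [L^2].

Left side: [L^3]
Right side: [L^3]

Both sides have the same dimensions, so the equation is dimensionally consistent.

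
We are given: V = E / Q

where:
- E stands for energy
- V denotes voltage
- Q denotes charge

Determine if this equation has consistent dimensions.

Yes

E (energy) has dimensions [L^2 M T^-2].
V (voltage) has dimensions [I^-1 L^2 M T^-3].
Q (charge) has dimensions [I T].

Left side: [I^-1 L^2 M T^-3]
Right side: [I^-1 L^2 M T^-3]

Both sides have the same dimensions, so the equation is dimensionally consistent.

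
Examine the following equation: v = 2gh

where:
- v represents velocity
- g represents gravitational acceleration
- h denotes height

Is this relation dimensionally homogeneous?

No

v (velocity) has dimensions [L T^-1].
g (gravitational acceleration) has dimensions [L T^-2].
h (height) has dimensions [L].

Left side: [L T^-1]
Right side: [L^2 T^-2]

The two sides have different dimensions, so the equation is NOT dimensionally consistent.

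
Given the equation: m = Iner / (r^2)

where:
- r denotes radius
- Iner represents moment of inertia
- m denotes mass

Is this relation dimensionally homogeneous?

Yes

r (radius) has dimensions [L].
Iner (moment of inertia) has dimensions [L^2 M].
m (mass) has dimensions [M].

Left side: [M]
Right side: [M]

Both sides have the same dimensions, so the equation is dimensionally consistent.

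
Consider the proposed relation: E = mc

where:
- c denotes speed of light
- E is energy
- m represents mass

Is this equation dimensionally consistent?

No

c (speed of light) has dimensions [L T^-1].
E (energy) has dimensions [L^2 M T^-2].
m (mass) has dimensions [M].

Left side: [L^2 M T^-2]
Right side: [L M T^-1]

The two sides have different dimensions, so the equation is NOT dimensionally consistent.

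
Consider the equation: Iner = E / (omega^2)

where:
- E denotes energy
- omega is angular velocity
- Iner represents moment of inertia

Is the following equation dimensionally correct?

Yes

E (energy) has dimensions [L^2 M T^-2].
omega (angular velocity) has dimensions [T^-1].
Iner (moment of inertia) has dimensions [L^2 M].

Left side: [L^2 M]
Right side: [L^2 M]

Both sides have the same dimensions, so the equation is dimensionally consistent.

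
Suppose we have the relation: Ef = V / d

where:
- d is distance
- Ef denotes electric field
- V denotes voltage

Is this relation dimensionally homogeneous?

Yes

d (distance) has dimensions [L].
Ef (electric field) has dimensions [I^-1 L M T^-3].
V (voltage) has dimensions [I^-1 L^2 M T^-3].

Left side: [I^-1 L M T^-3]
Right side: [I^-1 L M T^-3]

Both sides have the same dimensions, so the equation is dimensionally consistent.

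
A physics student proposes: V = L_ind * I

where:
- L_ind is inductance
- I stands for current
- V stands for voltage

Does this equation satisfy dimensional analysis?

No

L_ind (inductance) has dimensions [I^-2 L^2 M T^-2].
I (current) has dimensions [I].
V (voltage) has dimensions [I^-1 L^2 M T^-3].

Left side: [I^-1 L^2 M T^-3]
Right side: [I^-1 L^2 M T^-2]

The two sides have different dimensions, so the equation is NOT dimensionally consistent.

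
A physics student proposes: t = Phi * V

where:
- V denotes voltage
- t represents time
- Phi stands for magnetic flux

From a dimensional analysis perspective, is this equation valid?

No

V (voltage) has dimensions [I^-1 L^2 M T^-3].
t (time) has dimensions [T].
Phi (magnetic flux) has dimensions [I^-1 L^2 M T^-2].

Left side: [T]
Right side: [I^-2 L^4 M^2 T^-5]

The two sides have different dimensions, so the equation is NOT dimensionally consistent.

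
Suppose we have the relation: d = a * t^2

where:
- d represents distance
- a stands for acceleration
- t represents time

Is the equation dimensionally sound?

Yes

d (distance) has dimensions [L].
a (acceleration) has dimensions [L T^-2].
t (time) has dimensions [T].

Left side: [L]
Right side: [L]

Both sides have the same dimensions, so the equation is dimensionally consistent.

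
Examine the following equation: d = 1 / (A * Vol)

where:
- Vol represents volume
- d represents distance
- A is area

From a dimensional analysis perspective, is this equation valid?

No

Vol (volume) has dimensions [L^3].
d (distance) has dimensions [L].
A (area) has dimensions [L^2].

Left side: [L]
Right side: [L^-5]

The two sides have different dimensions, so the equation is NOT dimensionally consistent.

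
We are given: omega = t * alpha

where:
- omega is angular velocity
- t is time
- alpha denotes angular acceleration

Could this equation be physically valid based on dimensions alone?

Yes

omega (angular velocity) has dimensions [T^-1].
t (time) has dimensions [T].
alpha (angular acceleration) has dimensions [T^-2].

Left side: [T^-1]
Right side: [T^-1]

Both sides have the same dimensions, so the equation is dimensionally consistent.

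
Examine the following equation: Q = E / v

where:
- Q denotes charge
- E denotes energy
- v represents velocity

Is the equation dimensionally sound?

No

Q (charge) has dimensions [I T].
E (energy) has dimensions [L^2 M T^-2].
v (velocity) has dimensions [L T^-1].

Left side: [I T]
Right side: [L M T^-1]

The two sides have different dimensions, so the equation is NOT dimensionally consistent.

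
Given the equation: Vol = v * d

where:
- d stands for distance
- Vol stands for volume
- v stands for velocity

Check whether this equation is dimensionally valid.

No

d (distance) has dimensions [L].
Vol (volume) has dimensions [L^3].
v (velocity) has dimensions [L T^-1].

Left side: [L^3]
Right side: [L^2 T^-1]

The two sides have different dimensions, so the equation is NOT dimensionally consistent.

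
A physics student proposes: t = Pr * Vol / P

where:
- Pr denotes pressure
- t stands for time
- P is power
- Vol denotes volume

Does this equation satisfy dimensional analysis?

Yes

Pr (pressure) has dimensions [L^-1 M T^-2].
t (time) has dimensions [T].
P (power) has dimensions [L^2 M T^-3].
Vol (volume) has dimensions [L^3].

Left side: [T]
Right side: [T]

Both sides have the same dimensions, so the equation is dimensionally consistent.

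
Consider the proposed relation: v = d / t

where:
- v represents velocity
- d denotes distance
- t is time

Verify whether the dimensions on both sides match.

Yes

v (velocity) has dimensions [L T^-1].
d (distance) has dimensions [L].
t (time) has dimensions [T].

Left side: [L T^-1]
Right side: [L T^-1]

Both sides have the same dimensions, so the equation is dimensionally consistent.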